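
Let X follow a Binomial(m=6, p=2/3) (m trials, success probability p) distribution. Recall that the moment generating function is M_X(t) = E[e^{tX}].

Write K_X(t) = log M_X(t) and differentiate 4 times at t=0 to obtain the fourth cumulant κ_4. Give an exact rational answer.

κ_4 = d^4K/dt^4 |_{t=0} = -4/9

M_X(t) = (2*e^(t)/3 + 1/3)^6
K_X(t) = log M_X(t) = 6*log(2*e^(t)/3 + 1/3)
dK/dt = 12*e^(t)/(2*e^(t) + 1)
d^2K/dt^2 = 12*e^(t)/(4*e^(2*t) + 4*e^(t) + 1)
d^3K/dt^3 = (-24*e^(2*t) + 12*e^(t))/(8*e^(3*t) + 12*e^(2*t) + 6*e^(t) + 1)
d^4K/dt^4 = (48*e^(3*t) - 96*e^(2*t) + 12*e^(t))/(16*e^(4*t) + 32*e^(3*t) + 24*e^(2*t) + 8*e^(t) + 1)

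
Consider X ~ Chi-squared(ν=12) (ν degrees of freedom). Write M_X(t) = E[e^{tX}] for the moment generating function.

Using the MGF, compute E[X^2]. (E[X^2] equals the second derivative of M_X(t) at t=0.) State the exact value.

E[X^2] = d^2M/dt^2 |_{t=0} = 168

M_X(t) = (1 - 2*t)^(-6)
dM/dt = -12/(128*t^7 - 448*t^6 + 672*t^5 - 560*t^4 + 280*t^3 - 84*t^2 + 14*t - 1)
d^2M/dt^2 = 168/(256*t^8 - 1024*t^7 + 1792*t^6 - 1792*t^5 + 1120*t^4 - 448*t^3 + 112*t^2 - 16*t + 1)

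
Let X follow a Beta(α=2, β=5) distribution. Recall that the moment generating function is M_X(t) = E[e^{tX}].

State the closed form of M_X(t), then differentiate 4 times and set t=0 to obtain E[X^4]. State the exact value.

M_X(t) = ₁F₁(2; 7; t)
M^(4)(t) = ₁F₁(6; 11; t)/42

E[X^4] = M^(4)(0) = 1/42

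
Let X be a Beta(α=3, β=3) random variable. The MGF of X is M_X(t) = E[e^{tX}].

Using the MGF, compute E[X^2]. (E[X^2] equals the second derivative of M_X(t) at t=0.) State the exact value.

M_X(t) = ₁F₁(3; 6; t)
M^(2)(t) = 2*₁F₁(5; 8; t)/7

E[X^2] = M^(2)(0) = 2/7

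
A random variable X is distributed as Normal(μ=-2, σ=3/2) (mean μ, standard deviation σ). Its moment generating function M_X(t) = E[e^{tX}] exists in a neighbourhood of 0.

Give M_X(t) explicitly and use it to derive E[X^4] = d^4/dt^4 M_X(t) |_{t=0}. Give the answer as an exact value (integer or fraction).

E[X^4] = d^4M/dt^4 |_{t=0} = 1363/16

M_X(t) = e^(9*t^2/8 - 2*t)
dM/dt = 9*t*e^(-2*t)*e^(9*t^2/8)/4 - 2*e^(-2*t)*e^(9*t^2/8)
d^2M/dt^2 = (81*t^2*e^(9*t^2/8) - 144*t*e^(9*t^2/8) + 100*e^(9*t^2/8))*e^(-2*t)/16
d^3M/dt^3 = (729*t^3*e^(9*t^2/8) - 1944*t^2*e^(9*t^2/8) + 2700*t*e^(9*t^2/8) - 1376*e^(9*t^2/8))*e^(-2*t)/64
d^4M/dt^4 = (6561*t^4*e^(9*t^2/8) - 23328*t^3*e^(9*t^2/8) + 48600*t^2*e^(9*t^2/8) - 49536*t*e^(9*t^2/8) + 21808*e^(9*t^2/8))*e^(-2*t)/256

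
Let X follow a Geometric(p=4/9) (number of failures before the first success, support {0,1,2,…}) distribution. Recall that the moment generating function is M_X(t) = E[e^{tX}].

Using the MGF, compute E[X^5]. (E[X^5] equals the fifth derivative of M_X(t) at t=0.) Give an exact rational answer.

M_X(t) = 4/(9*(1 - 5*e^(t)/9))

E[X^5] = M^(5)(0) = 165535/128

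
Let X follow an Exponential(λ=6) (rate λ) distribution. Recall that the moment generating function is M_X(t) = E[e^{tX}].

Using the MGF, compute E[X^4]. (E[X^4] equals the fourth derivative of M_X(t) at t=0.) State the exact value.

E[X^4] = d^4M/dt^4 |_{t=0} = 1/54

M_X(t) = 6/(6 - t)
dM/dt = 6/(t^2 - 12*t + 36)
d^2M/dt^2 = -12/(t^3 - 18*t^2 + 108*t - 216)
d^3M/dt^3 = 36/(t^4 - 24*t^3 + 216*t^2 - 864*t + 1296)
d^4M/dt^4 = -144/(t^5 - 30*t^4 + 360*t^3 - 2160*t^2 + 6480*t - 7776)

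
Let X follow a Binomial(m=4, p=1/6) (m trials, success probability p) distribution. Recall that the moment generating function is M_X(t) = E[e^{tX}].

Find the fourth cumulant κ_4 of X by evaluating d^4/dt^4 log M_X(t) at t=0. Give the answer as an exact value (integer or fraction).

κ_4 = d^4K/dt^4 |_{t=0} = 5/54

M_X(t) = (e^(t)/6 + 5/6)^4
K_X(t) = log M_X(t) = 4*log(e^(t)/6 + 5/6)
dK/dt = 4*e^(t)/(e^(t) + 5)
d^2K/dt^2 = 20*e^(t)/(e^(2*t) + 10*e^(t) + 25)
d^3K/dt^3 = (-20*e^(2*t) + 100*e^(t))/(e^(3*t) + 15*e^(2*t) + 75*e^(t) + 125)
d^4K/dt^4 = (20*e^(3*t) - 400*e^(2*t) + 500*e^(t))/(e^(4*t) + 20*e^(3*t) + 150*e^(2*t) + 500*e^(t) + 625)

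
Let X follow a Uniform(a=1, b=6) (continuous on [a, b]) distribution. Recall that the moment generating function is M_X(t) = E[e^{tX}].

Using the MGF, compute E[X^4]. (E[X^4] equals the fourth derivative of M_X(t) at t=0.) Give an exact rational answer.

M_X(t) = (e^(6*t) - e^(t))/(5*t)
M^(4)(t) = (1296*t^4*e^(6*t) - t^4*e^(t) - 864*t^3*e^(6*t) + 4*t^3*e^(t) + 432*t^2*e^(6*t) - 12*t^2*e^(t) - 144*t*e^(6*t) + 24*t*e^(t) + 24*e^(6*t) - 24*e^(t))/(5*t^5)

E[X^4] = M^(4)(0) = 311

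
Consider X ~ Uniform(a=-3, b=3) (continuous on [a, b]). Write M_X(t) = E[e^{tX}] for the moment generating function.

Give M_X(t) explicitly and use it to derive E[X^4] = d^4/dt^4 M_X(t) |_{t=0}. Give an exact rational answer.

M_X(t) = (e^(3*t) - e^(-3*t))/(6*t)
M′(t) = (3*t*e^(6*t) + 3*t - e^(6*t) + 1)*e^(-3*t)/(6*t^2)
M′′(t) = (9*t^2*e^(6*t) - 9*t^2 - 6*t*e^(6*t) - 6*t + 2*e^(6*t) - 2)*e^(-3*t)/(6*t^3)
M′′′(t) = (9*t^3*e^(6*t) + 9*t^3 - 9*t^2*e^(6*t) + 9*t^2 + 6*t*e^(6*t) + 6*t - 2*e^(6*t) + 2)*e^(-3*t)/(2*t^4)
M′′′′(t) = (27*t^4*e^(6*t) - 27*t^4 - 36*t^3*e^(6*t) - 36*t^3 + 36*t^2*e^(6*t) - 36*t^2 - 24*t*e^(6*t) - 24*t + 8*e^(6*t) - 8)*e^(-3*t)/(2*t^5)

E[X^4] = M′′′′(0) = 81/5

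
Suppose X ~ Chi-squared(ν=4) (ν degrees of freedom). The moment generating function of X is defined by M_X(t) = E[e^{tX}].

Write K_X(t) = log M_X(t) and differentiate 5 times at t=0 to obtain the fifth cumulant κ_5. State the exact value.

M_X(t) = (1 - 2*t)^(-2)
K_X(t) = log M_X(t) = -2*log(1 - 2*t)
K′(t) = -4/(2*t - 1)
K′′(t) = 8/(4*t^2 - 4*t + 1)
K′′′(t) = -32/(8*t^3 - 12*t^2 + 6*t - 1)
K′′′′(t) = 192/(16*t^4 - 32*t^3 + 24*t^2 - 8*t + 1)
K′′′′′(t) = -1536/(32*t^5 - 80*t^4 + 80*t^3 - 40*t^2 + 10*t - 1)

κ_5 = K′′′′′(0) = 1536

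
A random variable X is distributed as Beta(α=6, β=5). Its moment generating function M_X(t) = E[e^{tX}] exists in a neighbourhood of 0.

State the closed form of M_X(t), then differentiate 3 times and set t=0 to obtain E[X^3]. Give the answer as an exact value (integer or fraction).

E[X^3] = M^(3)(0) = 28/143

M_X(t) = ₁F₁(6; 11; t)
M^(3)(t) = 28*₁F₁(9; 14; t)/143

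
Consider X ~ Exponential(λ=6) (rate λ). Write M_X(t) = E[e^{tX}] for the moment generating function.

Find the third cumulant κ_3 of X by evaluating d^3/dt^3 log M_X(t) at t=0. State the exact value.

M_X(t) = 6/(6 - t)
K_X(t) = log M_X(t) = -log(6 - t) + log(6)
D^3[K](t) = -2/(t^3 - 18*t^2 + 108*t - 216)

κ_3 = D^3[K](0) = 1/108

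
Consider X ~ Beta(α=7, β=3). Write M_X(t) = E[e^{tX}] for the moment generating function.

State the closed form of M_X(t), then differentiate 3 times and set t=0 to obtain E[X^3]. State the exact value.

M_X(t) = ₁F₁(7; 10; t)
M^(3)(t) = 21*₁F₁(10; 13; t)/55

E[X^3] = M^(3)(0) = 21/55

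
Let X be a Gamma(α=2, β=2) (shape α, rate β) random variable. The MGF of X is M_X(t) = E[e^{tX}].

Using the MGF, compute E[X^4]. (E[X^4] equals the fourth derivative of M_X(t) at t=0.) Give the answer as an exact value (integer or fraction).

M_X(t) = 4/(2 - t)^2
M^(4)(t) = 480/(t^6 - 12*t^5 + 60*t^4 - 160*t^3 + 240*t^2 - 192*t + 64)

E[X^4] = M^(4)(0) = 15/2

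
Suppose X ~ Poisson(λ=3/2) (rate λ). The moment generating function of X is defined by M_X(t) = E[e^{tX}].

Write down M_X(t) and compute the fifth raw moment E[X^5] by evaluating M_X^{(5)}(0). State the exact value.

E[X^5] = D^5[M](0) = 5691/32

M_X(t) = e^(3*e^(t)/2 - 3/2)
D^5[M](t) = (243*e^(5*t)*e^(3*e^(t)/2) + 1620*e^(4*t)*e^(3*e^(t)/2) + 2700*e^(3*t)*e^(3*e^(t)/2) + 1080*e^(2*t)*e^(3*e^(t)/2) + 48*e^(t)*e^(3*e^(t)/2))*e^(-3/2)/32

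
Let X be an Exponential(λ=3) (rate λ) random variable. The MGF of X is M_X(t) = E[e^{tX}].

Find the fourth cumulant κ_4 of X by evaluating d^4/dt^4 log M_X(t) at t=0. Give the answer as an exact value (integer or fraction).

κ_4 = d^4K/dt^4 |_{t=0} = 2/27

M_X(t) = 3/(3 - t)
K_X(t) = log M_X(t) = -log(3 - t) + log(3)
dK/dt = -1/(t - 3)
d^2K/dt^2 = 1/(t^2 - 6*t + 9)
d^3K/dt^3 = -2/(t^3 - 9*t^2 + 27*t - 27)
d^4K/dt^4 = 6/(t^4 - 12*t^3 + 54*t^2 - 108*t + 81)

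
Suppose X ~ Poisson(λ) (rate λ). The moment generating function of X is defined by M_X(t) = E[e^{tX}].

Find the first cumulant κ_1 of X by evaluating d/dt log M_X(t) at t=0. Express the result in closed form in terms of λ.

κ_1 = D[K](0) = λ

M_X(t) = e^(λ*(e^(t) - 1))
K_X(t) = log M_X(t) = λ*(e^(t) - 1)
D[K](t) = λ*e^(t)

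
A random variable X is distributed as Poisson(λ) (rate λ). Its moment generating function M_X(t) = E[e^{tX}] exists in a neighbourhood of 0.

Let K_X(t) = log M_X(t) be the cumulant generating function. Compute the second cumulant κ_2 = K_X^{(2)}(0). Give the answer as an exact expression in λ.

κ_2 = K^(2)(0) = λ

M_X(t) = e^(λ*(e^(t) - 1))
K_X(t) = log M_X(t) = λ*(e^(t) - 1)
K^(2)(t) = λ*e^(t)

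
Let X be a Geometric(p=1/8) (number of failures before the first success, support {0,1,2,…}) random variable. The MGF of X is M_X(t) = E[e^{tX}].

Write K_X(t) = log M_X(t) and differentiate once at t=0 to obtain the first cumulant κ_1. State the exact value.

M_X(t) = 1/(8*(1 - 7*e^(t)/8))
K_X(t) = log M_X(t) = -log(1 - 7*e^(t)/8) - 3*log(2)
dK/dt = -7*e^(t)/(7*e^(t) - 8)

κ_1 = dK/dt |_{t=0} = 7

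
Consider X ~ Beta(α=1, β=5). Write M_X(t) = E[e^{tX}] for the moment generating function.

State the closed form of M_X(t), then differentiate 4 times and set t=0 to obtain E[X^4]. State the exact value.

E[X^4] = M′′′′(0) = 1/126

M_X(t) = ₁F₁(1; 6; t)
M′(t) = ₁F₁(2; 7; t)/6
M′′(t) = ₁F₁(3; 8; t)/21
M′′′(t) = ₁F₁(4; 9; t)/56
M′′′′(t) = ₁F₁(5; 10; t)/126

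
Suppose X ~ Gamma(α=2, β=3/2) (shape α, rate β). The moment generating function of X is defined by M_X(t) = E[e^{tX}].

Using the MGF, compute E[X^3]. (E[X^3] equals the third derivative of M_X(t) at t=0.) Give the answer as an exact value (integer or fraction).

E[X^3] = M′′′(0) = 64/9

M_X(t) = 9/(4*(3/2 - t)^2)
M′(t) = -36/(8*t^3 - 36*t^2 + 54*t - 27)
M′′(t) = 216/(16*t^4 - 96*t^3 + 216*t^2 - 216*t + 81)
M′′′(t) = -1728/(32*t^5 - 240*t^4 + 720*t^3 - 1080*t^2 + 810*t - 243)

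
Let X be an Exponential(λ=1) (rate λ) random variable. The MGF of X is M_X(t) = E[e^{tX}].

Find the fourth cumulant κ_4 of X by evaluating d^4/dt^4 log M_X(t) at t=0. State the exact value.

κ_4 = K^(4)(0) = 6

M_X(t) = 1/(1 - t)
K_X(t) = log M_X(t) = -log(1 - t)
K^(4)(t) = 6/(t^4 - 4*t^3 + 6*t^2 - 4*t + 1)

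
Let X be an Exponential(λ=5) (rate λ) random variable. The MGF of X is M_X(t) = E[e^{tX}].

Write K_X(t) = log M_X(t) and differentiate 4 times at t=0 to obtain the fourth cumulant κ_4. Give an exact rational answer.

κ_4 = d^4K/dt^4 |_{t=0} = 6/625

M_X(t) = 5/(5 - t)
K_X(t) = log M_X(t) = -log(5 - t) + log(5)
dK/dt = -1/(t - 5)
d^2K/dt^2 = 1/(t^2 - 10*t + 25)
d^3K/dt^3 = -2/(t^3 - 15*t^2 + 75*t - 125)
d^4K/dt^4 = 6/(t^4 - 20*t^3 + 150*t^2 - 500*t + 625)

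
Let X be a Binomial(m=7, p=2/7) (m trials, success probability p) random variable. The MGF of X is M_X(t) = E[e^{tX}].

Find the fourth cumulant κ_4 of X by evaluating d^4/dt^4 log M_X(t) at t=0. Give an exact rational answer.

M_X(t) = (2*e^(t)/7 + 5/7)^7
K_X(t) = log M_X(t) = 7*log(2*e^(t)/7 + 5/7)
K^(4)(t) = (280*e^(3*t) - 2800*e^(2*t) + 1750*e^(t))/(16*e^(4*t) + 160*e^(3*t) + 600*e^(2*t) + 1000*e^(t) + 625)

κ_4 = K^(4)(0) = -110/343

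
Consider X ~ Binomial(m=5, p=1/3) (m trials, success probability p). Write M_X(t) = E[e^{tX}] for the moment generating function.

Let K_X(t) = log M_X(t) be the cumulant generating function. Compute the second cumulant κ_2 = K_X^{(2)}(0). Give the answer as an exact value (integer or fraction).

M_X(t) = (e^(t)/3 + 2/3)^5
K_X(t) = log M_X(t) = 5*log(e^(t)/3 + 2/3)
K^(2)(t) = 10*e^(t)/(e^(2*t) + 4*e^(t) + 4)

κ_2 = K^(2)(0) = 10/9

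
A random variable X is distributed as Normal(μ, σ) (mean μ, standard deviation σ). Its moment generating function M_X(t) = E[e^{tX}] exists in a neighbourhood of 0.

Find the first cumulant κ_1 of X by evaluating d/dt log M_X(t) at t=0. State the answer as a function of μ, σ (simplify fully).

κ_1 = D[K](0) = μ

M_X(t) = e^(μ*t + σ^2*t^2/2)
K_X(t) = log M_X(t) = μ*t + σ^2*t^2/2
D[K](t) = μ + σ^2*t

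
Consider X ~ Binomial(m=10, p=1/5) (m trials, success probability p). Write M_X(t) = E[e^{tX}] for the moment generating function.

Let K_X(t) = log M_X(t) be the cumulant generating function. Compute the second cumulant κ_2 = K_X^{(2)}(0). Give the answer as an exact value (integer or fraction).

κ_2 = K′′(0) = 8/5

M_X(t) = (e^(t)/5 + 4/5)^10
K_X(t) = log M_X(t) = 10*log(e^(t)/5 + 4/5)
K′(t) = 10*e^(t)/(e^(t) + 4)
K′′(t) = 40*e^(t)/(e^(2*t) + 8*e^(t) + 16)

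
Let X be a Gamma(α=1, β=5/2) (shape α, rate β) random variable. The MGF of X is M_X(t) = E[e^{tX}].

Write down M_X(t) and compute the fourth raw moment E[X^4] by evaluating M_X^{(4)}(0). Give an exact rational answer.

M_X(t) = 5/(2*(5/2 - t))
dM/dt = 10/(4*t^2 - 20*t + 25)
d^2M/dt^2 = -40/(8*t^3 - 60*t^2 + 150*t - 125)
d^3M/dt^3 = 240/(16*t^4 - 160*t^3 + 600*t^2 - 1000*t + 625)
d^4M/dt^4 = -1920/(32*t^5 - 400*t^4 + 2000*t^3 - 5000*t^2 + 6250*t - 3125)

E[X^4] = d^4M/dt^4 |_{t=0} = 384/625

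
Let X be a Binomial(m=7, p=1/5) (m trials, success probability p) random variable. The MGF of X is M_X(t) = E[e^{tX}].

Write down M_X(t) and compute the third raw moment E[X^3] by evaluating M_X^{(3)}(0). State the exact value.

M_X(t) = (e^(t)/5 + 4/5)^7
M^(3)(t) = 343*e^(7*t)/78125 + 6048*e^(6*t)/78125 + 336*e^(5*t)/625 + 28672*e^(4*t)/15625 + 48384*e^(3*t)/15625 + 172032*e^(2*t)/78125 + 28672*e^(t)/78125

E[X^3] = M^(3)(0) = 203/25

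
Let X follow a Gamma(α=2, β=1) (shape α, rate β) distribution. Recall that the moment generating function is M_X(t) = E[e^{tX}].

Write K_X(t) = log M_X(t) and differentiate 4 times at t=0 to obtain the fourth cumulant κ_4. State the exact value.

κ_4 = D^4[K](0) = 12

M_X(t) = (1 - t)^(-2)
K_X(t) = log M_X(t) = -2*log(1 - t)
D^4[K](t) = 12/(t^4 - 4*t^3 + 6*t^2 - 4*t + 1)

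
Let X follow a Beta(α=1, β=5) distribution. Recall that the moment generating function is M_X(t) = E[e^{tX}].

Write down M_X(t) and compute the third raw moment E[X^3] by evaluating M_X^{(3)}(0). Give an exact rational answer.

M_X(t) = ₁F₁(1; 6; t)
M^(3)(t) = ₁F₁(4; 9; t)/56

E[X^3] = M^(3)(0) = 1/56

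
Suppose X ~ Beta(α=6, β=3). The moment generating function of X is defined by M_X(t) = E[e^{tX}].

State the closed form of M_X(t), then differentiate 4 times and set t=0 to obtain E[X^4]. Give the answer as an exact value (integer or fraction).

E[X^4] = d^4M/dt^4 |_{t=0} = 14/55

M_X(t) = ₁F₁(6; 9; t)
dM/dt = 2*₁F₁(7; 10; t)/3
d^2M/dt^2 = 7*₁F₁(8; 11; t)/15
d^3M/dt^3 = 56*₁F₁(9; 12; t)/165
d^4M/dt^4 = 14*₁F₁(10; 13; t)/55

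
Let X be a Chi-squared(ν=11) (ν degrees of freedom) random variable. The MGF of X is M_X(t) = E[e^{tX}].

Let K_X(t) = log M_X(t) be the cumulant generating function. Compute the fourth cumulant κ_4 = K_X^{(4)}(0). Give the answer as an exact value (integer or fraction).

κ_4 = K′′′′(0) = 528

M_X(t) = (1 - 2*t)^(-11/2)
K_X(t) = log M_X(t) = -11*log(1 - 2*t)/2
K′(t) = -11/(2*t - 1)
K′′(t) = 22/(4*t^2 - 4*t + 1)
K′′′(t) = -88/(8*t^3 - 12*t^2 + 6*t - 1)
K′′′′(t) = 528/(16*t^4 - 32*t^3 + 24*t^2 - 8*t + 1)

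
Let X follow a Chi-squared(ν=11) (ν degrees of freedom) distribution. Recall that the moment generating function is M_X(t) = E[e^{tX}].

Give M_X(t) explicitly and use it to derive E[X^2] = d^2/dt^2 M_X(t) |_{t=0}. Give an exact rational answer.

E[X^2] = M^(2)(0) = 143

M_X(t) = (1 - 2*t)^(-11/2)
M^(2)(t) = -143/(128*t^7*√(1 - 2*t) - 448*t^6*√(1 - 2*t) + 672*t^5*√(1 - 2*t) - 560*t^4*√(1 - 2*t) + 280*t^3*√(1 - 2*t) - 84*t^2*√(1 - 2*t) + 14*t*√(1 - 2*t) - √(1 - 2*t))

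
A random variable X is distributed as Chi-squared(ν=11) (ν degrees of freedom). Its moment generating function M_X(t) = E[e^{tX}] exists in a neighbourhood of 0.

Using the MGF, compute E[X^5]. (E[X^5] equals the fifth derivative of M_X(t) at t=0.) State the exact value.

E[X^5] = D^5[M](0) = 692835

M_X(t) = (1 - 2*t)^(-11/2)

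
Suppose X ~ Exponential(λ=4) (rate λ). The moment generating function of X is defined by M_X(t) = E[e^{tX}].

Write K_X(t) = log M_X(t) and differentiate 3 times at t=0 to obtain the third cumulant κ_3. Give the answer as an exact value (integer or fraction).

κ_3 = K^(3)(0) = 1/32

M_X(t) = 4/(4 - t)
K_X(t) = log M_X(t) = -log(4 - t) + 2*log(2)
K^(3)(t) = -2/(t^3 - 12*t^2 + 48*t - 64)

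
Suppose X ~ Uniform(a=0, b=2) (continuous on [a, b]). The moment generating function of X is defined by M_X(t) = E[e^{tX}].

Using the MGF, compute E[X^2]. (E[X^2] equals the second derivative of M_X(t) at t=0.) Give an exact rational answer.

E[X^2] = M^(2)(0) = 4/3

M_X(t) = (e^(2*t) - 1)/(2*t)
M^(2)(t) = (2*t^2*e^(2*t) - 2*t*e^(2*t) + e^(2*t) - 1)/t^3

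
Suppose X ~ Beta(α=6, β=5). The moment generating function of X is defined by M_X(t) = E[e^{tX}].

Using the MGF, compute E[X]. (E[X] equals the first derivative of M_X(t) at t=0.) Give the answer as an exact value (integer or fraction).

M_X(t) = ₁F₁(6; 11; t)
D[M](t) = 6*₁F₁(7; 12; t)/11

E[X] = D[M](0) = 6/11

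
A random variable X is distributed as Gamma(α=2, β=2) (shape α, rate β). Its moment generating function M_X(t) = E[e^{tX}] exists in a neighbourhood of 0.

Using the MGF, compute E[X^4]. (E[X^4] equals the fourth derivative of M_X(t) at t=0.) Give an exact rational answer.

E[X^4] = M′′′′(0) = 15/2

M_X(t) = 4/(2 - t)^2
M′(t) = -8/(t^3 - 6*t^2 + 12*t - 8)
M′′(t) = 24/(t^4 - 8*t^3 + 24*t^2 - 32*t + 16)
M′′′(t) = -96/(t^5 - 10*t^4 + 40*t^3 - 80*t^2 + 80*t - 32)
M′′′′(t) = 480/(t^6 - 12*t^5 + 60*t^4 - 160*t^3 + 240*t^2 - 192*t + 64)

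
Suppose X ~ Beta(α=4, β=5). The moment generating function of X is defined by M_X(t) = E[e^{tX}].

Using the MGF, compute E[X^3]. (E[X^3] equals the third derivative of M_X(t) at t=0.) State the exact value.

E[X^3] = D^3[M](0) = 4/33

M_X(t) = ₁F₁(4; 9; t)
D^3[M](t) = 4*₁F₁(7; 12; t)/33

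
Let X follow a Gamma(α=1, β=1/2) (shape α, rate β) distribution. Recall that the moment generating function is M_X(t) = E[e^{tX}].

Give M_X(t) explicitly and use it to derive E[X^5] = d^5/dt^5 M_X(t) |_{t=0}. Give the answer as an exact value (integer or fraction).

E[X^5] = D^5[M](0) = 3840

M_X(t) = 1/(2*(1/2 - t))
D^5[M](t) = 3840/(64*t^6 - 192*t^5 + 240*t^4 - 160*t^3 + 60*t^2 - 12*t + 1)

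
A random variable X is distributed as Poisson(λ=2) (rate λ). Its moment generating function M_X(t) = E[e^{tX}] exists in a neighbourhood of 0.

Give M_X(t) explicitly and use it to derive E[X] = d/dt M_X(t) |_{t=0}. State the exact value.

E[X] = dM/dt |_{t=0} = 2

M_X(t) = e^(2*e^(t) - 2)
dM/dt = 2*e^(-2)*e^(t)*e^(2*e^(t))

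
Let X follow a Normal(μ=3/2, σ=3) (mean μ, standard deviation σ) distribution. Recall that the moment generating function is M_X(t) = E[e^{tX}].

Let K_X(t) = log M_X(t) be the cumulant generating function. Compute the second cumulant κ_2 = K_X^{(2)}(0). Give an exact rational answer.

M_X(t) = e^(9*t^2/2 + 3*t/2)
K_X(t) = log M_X(t) = 9*t^2/2 + 3*t/2
K^(2)(t) = 9

κ_2 = K^(2)(0) = 9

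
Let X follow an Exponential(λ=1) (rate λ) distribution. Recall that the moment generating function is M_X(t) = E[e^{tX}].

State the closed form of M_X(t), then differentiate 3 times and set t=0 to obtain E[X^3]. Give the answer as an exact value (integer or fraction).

E[X^3] = M^(3)(0) = 6

M_X(t) = 1/(1 - t)
M^(3)(t) = 6/(t^4 - 4*t^3 + 6*t^2 - 4*t + 1)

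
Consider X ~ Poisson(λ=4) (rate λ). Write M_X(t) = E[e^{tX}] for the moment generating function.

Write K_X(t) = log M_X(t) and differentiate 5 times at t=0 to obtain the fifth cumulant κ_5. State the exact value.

κ_5 = d^5K/dt^5 |_{t=0} = 4

M_X(t) = e^(4*e^(t) - 4)
K_X(t) = log M_X(t) = 4*e^(t) - 4
dK/dt = 4*e^(t)
d^2K/dt^2 = 4*e^(t)
d^3K/dt^3 = 4*e^(t)
d^4K/dt^4 = 4*e^(t)
d^5K/dt^5 = 4*e^(t)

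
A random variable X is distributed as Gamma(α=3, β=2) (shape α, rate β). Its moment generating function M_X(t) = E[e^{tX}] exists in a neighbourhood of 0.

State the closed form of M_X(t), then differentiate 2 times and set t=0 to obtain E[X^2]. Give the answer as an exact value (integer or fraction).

M_X(t) = 8/(2 - t)^3
D^2[M](t) = -96/(t^5 - 10*t^4 + 40*t^3 - 80*t^2 + 80*t - 32)

E[X^2] = D^2[M](0) = 3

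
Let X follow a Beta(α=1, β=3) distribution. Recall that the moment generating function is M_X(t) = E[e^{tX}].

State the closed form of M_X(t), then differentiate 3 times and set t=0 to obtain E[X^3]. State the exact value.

E[X^3] = M^(3)(0) = 1/20

M_X(t) = ₁F₁(1; 4; t)
M^(3)(t) = ₁F₁(4; 7; t)/20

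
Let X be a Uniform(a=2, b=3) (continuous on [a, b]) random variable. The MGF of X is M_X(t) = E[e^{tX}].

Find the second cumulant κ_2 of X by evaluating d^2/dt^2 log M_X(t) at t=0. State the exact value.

κ_2 = K′′(0) = 1/12

M_X(t) = (e^(3*t) - e^(2*t))/t
K_X(t) = log M_X(t) = -log(t) + log(e^(3*t) - e^(2*t))
K′(t) = (3*t*e^(t) - 2*t - e^(t) + 1)/(t*e^(t) - t)
K′′(t) = (-t^2*e^(t) + e^(2*t) - 2*e^(t) + 1)/(t^2*e^(2*t) - 2*t^2*e^(t) + t^2)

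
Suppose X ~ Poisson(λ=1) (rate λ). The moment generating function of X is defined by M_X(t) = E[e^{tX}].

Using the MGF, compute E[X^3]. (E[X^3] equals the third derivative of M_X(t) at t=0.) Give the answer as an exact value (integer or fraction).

M_X(t) = e^(e^(t) - 1)
D^3[M](t) = (e^(3*t)*e^(e^(t)) + 3*e^(2*t)*e^(e^(t)) + e^(t)*e^(e^(t)))*e^(-1)

E[X^3] = D^3[M](0) = 5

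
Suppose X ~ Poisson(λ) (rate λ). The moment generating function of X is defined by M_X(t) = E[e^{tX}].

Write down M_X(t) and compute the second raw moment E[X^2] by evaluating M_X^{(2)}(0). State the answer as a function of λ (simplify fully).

E[X^2] = d^2M/dt^2 |_{t=0} = λ*(λ + 1)

M_X(t) = e^(λ*(e^(t) - 1))
dM/dt = λ*e^(-λ)*e^(t)*e^(λ*e^(t))
d^2M/dt^2 = (λ^2*e^(2*t)*e^(λ*e^(t)) + λ*e^(t)*e^(λ*e^(t)))*e^(-λ)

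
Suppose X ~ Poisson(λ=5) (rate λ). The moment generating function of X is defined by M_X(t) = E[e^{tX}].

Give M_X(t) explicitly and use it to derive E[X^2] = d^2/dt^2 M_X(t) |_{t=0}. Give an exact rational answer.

M_X(t) = e^(5*e^(t) - 5)
D^2[M](t) = (25*e^(2*t)*e^(5*e^(t)) + 5*e^(t)*e^(5*e^(t)))*e^(-5)

E[X^2] = D^2[M](0) = 30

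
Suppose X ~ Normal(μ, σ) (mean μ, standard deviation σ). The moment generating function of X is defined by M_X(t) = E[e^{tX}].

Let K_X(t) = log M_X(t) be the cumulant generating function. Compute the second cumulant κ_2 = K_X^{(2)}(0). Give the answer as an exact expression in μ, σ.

M_X(t) = e^(μ*t + σ^2*t^2/2)
K_X(t) = log M_X(t) = μ*t + σ^2*t^2/2
K^(2)(t) = σ^2

κ_2 = K^(2)(0) = σ^2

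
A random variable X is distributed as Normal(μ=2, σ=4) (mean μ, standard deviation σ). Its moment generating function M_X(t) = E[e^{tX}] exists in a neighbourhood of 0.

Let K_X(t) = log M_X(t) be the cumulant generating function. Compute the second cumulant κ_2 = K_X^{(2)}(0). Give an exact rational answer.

κ_2 = D^2[K](0) = 16

M_X(t) = e^(8*t^2 + 2*t)
K_X(t) = log M_X(t) = 8*t^2 + 2*t
D^2[K](t) = 16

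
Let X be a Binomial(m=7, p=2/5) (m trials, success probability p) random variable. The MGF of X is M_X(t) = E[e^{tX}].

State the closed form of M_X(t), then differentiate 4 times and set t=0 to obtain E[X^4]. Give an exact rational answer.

E[X^4] = M′′′′(0) = 18998/125

M_X(t) = (2*e^(t)/5 + 3/5)^7
M′(t) = 896*e^(7*t)/78125 + 8064*e^(6*t)/78125 + 6048*e^(5*t)/15625 + 12096*e^(4*t)/15625 + 13608*e^(3*t)/15625 + 40824*e^(2*t)/78125 + 10206*e^(t)/78125
M′′(t) = 6272*e^(7*t)/78125 + 48384*e^(6*t)/78125 + 6048*e^(5*t)/3125 + 48384*e^(4*t)/15625 + 40824*e^(3*t)/15625 + 81648*e^(2*t)/78125 + 10206*e^(t)/78125
M′′′(t) = 43904*e^(7*t)/78125 + 290304*e^(6*t)/78125 + 6048*e^(5*t)/625 + 193536*e^(4*t)/15625 + 122472*e^(3*t)/15625 + 163296*e^(2*t)/78125 + 10206*e^(t)/78125
M′′′′(t) = 307328*e^(7*t)/78125 + 1741824*e^(6*t)/78125 + 6048*e^(5*t)/125 + 774144*e^(4*t)/15625 + 367416*e^(3*t)/15625 + 326592*e^(2*t)/78125 + 10206*e^(t)/78125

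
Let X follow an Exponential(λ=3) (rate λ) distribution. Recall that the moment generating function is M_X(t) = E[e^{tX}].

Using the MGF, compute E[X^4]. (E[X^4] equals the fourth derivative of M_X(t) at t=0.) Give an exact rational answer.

M_X(t) = 3/(3 - t)
dM/dt = 3/(t^2 - 6*t + 9)
d^2M/dt^2 = -6/(t^3 - 9*t^2 + 27*t - 27)
d^3M/dt^3 = 18/(t^4 - 12*t^3 + 54*t^2 - 108*t + 81)
d^4M/dt^4 = -72/(t^5 - 15*t^4 + 90*t^3 - 270*t^2 + 405*t - 243)

E[X^4] = d^4M/dt^4 |_{t=0} = 8/27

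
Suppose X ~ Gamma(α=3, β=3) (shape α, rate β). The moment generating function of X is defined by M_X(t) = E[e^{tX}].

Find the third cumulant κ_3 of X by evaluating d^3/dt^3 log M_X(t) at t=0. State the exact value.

κ_3 = D^3[K](0) = 2/9

M_X(t) = 27/(3 - t)^3
K_X(t) = log M_X(t) = -3*log(3 - t) + 3*log(3)
D^3[K](t) = -6/(t^3 - 9*t^2 + 27*t - 27)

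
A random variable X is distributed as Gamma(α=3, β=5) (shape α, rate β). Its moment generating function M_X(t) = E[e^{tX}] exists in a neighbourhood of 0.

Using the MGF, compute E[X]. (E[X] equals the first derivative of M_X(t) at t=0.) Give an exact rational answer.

M_X(t) = 125/(5 - t)^3
M^(1)(t) = 375/(t^4 - 20*t^3 + 150*t^2 - 500*t + 625)

E[X] = M^(1)(0) = 3/5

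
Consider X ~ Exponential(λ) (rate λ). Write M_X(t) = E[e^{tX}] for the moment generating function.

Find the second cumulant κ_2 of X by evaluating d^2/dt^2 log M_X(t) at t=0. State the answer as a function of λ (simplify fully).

M_X(t) = λ/(λ - t)
K_X(t) = log M_X(t) = log(λ) - log(λ - t)
D^2[K](t) = 1/(λ^2 - 2*λ*t + t^2)

κ_2 = D^2[K](0) = λ^(-2)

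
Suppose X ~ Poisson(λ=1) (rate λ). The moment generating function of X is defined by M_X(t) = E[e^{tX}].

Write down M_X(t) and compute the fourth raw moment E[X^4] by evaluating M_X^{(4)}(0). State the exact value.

E[X^4] = M^(4)(0) = 15

M_X(t) = e^(e^(t) - 1)
M^(4)(t) = (e^(4*t)*e^(e^(t)) + 6*e^(3*t)*e^(e^(t)) + 7*e^(2*t)*e^(e^(t)) + e^(t)*e^(e^(t)))*e^(-1)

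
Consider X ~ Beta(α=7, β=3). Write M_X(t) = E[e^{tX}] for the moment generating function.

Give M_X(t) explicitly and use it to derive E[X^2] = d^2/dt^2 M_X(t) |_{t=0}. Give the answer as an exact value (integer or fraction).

M_X(t) = ₁F₁(7; 10; t)
dM/dt = 7*₁F₁(8; 11; t)/10
d^2M/dt^2 = 28*₁F₁(9; 12; t)/55

E[X^2] = d^2M/dt^2 |_{t=0} = 28/55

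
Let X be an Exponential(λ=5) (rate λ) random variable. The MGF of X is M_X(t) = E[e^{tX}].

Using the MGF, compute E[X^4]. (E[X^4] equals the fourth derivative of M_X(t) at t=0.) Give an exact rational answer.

E[X^4] = M′′′′(0) = 24/625

M_X(t) = 5/(5 - t)
M′(t) = 5/(t^2 - 10*t + 25)
M′′(t) = -10/(t^3 - 15*t^2 + 75*t - 125)
M′′′(t) = 30/(t^4 - 20*t^3 + 150*t^2 - 500*t + 625)
M′′′′(t) = -120/(t^5 - 25*t^4 + 250*t^3 - 1250*t^2 + 3125*t - 3125)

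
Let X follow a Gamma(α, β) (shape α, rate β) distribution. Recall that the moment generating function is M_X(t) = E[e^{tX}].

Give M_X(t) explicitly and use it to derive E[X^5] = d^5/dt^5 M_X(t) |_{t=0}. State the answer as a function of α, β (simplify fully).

M_X(t) = (β/(β - t))^α

E[X^5] = M^(5)(0) = α*(α^4 + 10*α^3 + 35*α^2 + 50*α + 24)/β^5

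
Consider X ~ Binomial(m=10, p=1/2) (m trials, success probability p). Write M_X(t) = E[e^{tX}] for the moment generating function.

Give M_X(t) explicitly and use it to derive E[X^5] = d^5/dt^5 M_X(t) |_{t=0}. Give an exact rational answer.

M_X(t) = (e^(t)/2 + 1/2)^10

E[X^5] = D^5[M](0) = 13375/2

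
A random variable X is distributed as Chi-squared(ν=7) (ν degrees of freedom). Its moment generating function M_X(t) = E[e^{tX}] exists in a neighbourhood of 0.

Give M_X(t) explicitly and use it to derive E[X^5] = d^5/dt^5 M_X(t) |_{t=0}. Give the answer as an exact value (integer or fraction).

M_X(t) = (1 - 2*t)^(-7/2)

E[X^5] = D^5[M](0) = 135135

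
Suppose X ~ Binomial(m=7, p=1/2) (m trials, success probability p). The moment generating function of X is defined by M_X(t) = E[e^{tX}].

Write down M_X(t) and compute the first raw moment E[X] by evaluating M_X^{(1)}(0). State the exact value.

M_X(t) = (e^(t)/2 + 1/2)^7
dM/dt = 7*e^(7*t)/128 + 21*e^(6*t)/64 + 105*e^(5*t)/128 + 35*e^(4*t)/32 + 105*e^(3*t)/128 + 21*e^(2*t)/64 + 7*e^(t)/128

E[X] = dM/dt |_{t=0} = 7/2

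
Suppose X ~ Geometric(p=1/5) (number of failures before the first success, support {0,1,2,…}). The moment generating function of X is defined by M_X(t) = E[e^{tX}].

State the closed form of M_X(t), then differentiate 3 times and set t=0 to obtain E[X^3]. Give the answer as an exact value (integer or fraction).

M_X(t) = 1/(5*(1 - 4*e^(t)/5))
M′(t) = 4*e^(t)/(16*e^(2*t) - 40*e^(t) + 25)
M′′(t) = (-16*e^(2*t) - 20*e^(t))/(64*e^(3*t) - 240*e^(2*t) + 300*e^(t) - 125)
M′′′(t) = (64*e^(3*t) + 320*e^(2*t) + 100*e^(t))/(256*e^(4*t) - 1280*e^(3*t) + 2400*e^(2*t) - 2000*e^(t) + 625)

E[X^3] = M′′′(0) = 484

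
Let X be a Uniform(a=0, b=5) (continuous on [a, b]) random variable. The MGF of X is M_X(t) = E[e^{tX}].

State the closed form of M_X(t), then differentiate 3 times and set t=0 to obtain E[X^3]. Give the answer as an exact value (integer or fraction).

E[X^3] = M^(3)(0) = 125/4

M_X(t) = (e^(5*t) - 1)/(5*t)
M^(3)(t) = (125*t^3*e^(5*t) - 75*t^2*e^(5*t) + 30*t*e^(5*t) - 6*e^(5*t) + 6)/(5*t^4)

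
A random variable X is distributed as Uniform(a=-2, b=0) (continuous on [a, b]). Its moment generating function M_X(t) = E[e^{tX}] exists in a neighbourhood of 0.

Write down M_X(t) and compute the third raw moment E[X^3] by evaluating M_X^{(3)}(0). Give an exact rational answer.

E[X^3] = M′′′(0) = -2

M_X(t) = (1 - e^(-2*t))/(2*t)
M′(t) = (2*t - e^(2*t) + 1)*e^(-2*t)/(2*t^2)
M′′(t) = (-2*t^2 - 2*t + e^(2*t) - 1)*e^(-2*t)/t^3
M′′′(t) = (4*t^3 + 6*t^2 + 6*t - 3*e^(2*t) + 3)*e^(-2*t)/t^4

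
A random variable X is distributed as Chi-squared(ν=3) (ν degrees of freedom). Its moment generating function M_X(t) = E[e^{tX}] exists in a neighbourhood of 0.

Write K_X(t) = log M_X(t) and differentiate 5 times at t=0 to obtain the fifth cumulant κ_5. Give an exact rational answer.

M_X(t) = (1 - 2*t)^(-3/2)
K_X(t) = log M_X(t) = -3*log(1 - 2*t)/2
K^(5)(t) = -1152/(32*t^5 - 80*t^4 + 80*t^3 - 40*t^2 + 10*t - 1)

κ_5 = K^(5)(0) = 1152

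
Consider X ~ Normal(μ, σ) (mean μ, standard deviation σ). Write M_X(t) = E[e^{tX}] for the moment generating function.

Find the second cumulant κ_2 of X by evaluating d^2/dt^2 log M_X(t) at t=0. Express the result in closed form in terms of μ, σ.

M_X(t) = e^(μ*t + σ^2*t^2/2)
K_X(t) = log M_X(t) = μ*t + σ^2*t^2/2
K^(2)(t) = σ^2

κ_2 = K^(2)(0) = σ^2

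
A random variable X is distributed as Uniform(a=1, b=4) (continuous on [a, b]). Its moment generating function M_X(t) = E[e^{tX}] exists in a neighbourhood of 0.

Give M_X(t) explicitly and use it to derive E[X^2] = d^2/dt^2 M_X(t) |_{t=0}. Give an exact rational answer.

M_X(t) = (e^(4*t) - e^(t))/(3*t)
dM/dt = (4*t*e^(4*t) - t*e^(t) - e^(4*t) + e^(t))/(3*t^2)
d^2M/dt^2 = (16*t^2*e^(4*t) - t^2*e^(t) - 8*t*e^(4*t) + 2*t*e^(t) + 2*e^(4*t) - 2*e^(t))/(3*t^3)

E[X^2] = d^2M/dt^2 |_{t=0} = 7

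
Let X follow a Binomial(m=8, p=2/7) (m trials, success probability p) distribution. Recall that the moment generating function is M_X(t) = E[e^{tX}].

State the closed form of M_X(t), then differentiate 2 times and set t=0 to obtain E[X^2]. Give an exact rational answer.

E[X^2] = M′′(0) = 48/7

M_X(t) = (2*e^(t)/7 + 5/7)^8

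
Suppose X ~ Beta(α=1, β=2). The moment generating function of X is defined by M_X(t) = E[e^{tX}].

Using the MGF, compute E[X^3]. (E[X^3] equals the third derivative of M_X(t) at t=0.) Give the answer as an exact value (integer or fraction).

E[X^3] = M′′′(0) = 1/10

M_X(t) = ₁F₁(1; 3; t)
M′(t) = ₁F₁(2; 4; t)/3
M′′(t) = ₁F₁(3; 5; t)/6
M′′′(t) = ₁F₁(4; 6; t)/10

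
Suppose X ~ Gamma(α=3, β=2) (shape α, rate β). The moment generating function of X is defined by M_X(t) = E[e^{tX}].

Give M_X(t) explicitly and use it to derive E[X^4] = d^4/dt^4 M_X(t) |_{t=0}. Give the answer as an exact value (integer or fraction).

E[X^4] = M′′′′(0) = 45/2

M_X(t) = 8/(2 - t)^3
M′(t) = 24/(t^4 - 8*t^3 + 24*t^2 - 32*t + 16)
M′′(t) = -96/(t^5 - 10*t^4 + 40*t^3 - 80*t^2 + 80*t - 32)
M′′′(t) = 480/(t^6 - 12*t^5 + 60*t^4 - 160*t^3 + 240*t^2 - 192*t + 64)
M′′′′(t) = -2880/(t^7 - 14*t^6 + 84*t^5 - 280*t^4 + 560*t^3 - 672*t^2 + 448*t - 128)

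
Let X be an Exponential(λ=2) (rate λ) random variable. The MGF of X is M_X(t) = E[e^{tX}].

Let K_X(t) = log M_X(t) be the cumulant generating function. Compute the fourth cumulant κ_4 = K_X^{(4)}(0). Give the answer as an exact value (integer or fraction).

M_X(t) = 2/(2 - t)
K_X(t) = log M_X(t) = -log(2 - t) + log(2)
K′(t) = -1/(t - 2)
K′′(t) = 1/(t^2 - 4*t + 4)
K′′′(t) = -2/(t^3 - 6*t^2 + 12*t - 8)
K′′′′(t) = 6/(t^4 - 8*t^3 + 24*t^2 - 32*t + 16)

κ_4 = K′′′′(0) = 3/8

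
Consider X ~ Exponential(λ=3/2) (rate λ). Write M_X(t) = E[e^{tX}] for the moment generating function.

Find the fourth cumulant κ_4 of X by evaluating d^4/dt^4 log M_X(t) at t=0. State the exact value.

M_X(t) = 3/(2*(3/2 - t))
K_X(t) = log M_X(t) = -log(3/2 - t) - log(2) + log(3)
D^4[K](t) = 96/(16*t^4 - 96*t^3 + 216*t^2 - 216*t + 81)

κ_4 = D^4[K](0) = 32/27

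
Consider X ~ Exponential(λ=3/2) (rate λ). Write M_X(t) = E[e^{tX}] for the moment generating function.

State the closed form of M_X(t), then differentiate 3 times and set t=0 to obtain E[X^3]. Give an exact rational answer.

M_X(t) = 3/(2*(3/2 - t))
dM/dt = 6/(4*t^2 - 12*t + 9)
d^2M/dt^2 = -24/(8*t^3 - 36*t^2 + 54*t - 27)
d^3M/dt^3 = 144/(16*t^4 - 96*t^3 + 216*t^2 - 216*t + 81)

E[X^3] = d^3M/dt^3 |_{t=0} = 16/9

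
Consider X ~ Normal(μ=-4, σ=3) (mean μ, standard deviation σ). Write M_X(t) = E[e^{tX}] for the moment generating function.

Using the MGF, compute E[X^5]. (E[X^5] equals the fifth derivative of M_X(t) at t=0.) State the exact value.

E[X^5] = d^5M/dt^5 |_{t=0} = -11644

M_X(t) = e^(9*t^2/2 - 4*t)
dM/dt = 9*t*e^(-4*t)*e^(9*t^2/2) - 4*e^(-4*t)*e^(9*t^2/2)
d^2M/dt^2 = (81*t^2*e^(9*t^2/2) - 72*t*e^(9*t^2/2) + 25*e^(9*t^2/2))*e^(-4*t)
d^3M/dt^3 = (729*t^3*e^(9*t^2/2) - 972*t^2*e^(9*t^2/2) + 675*t*e^(9*t^2/2) - 172*e^(9*t^2/2))*e^(-4*t)
d^4M/dt^4 = (6561*t^4*e^(9*t^2/2) - 11664*t^3*e^(9*t^2/2) + 12150*t^2*e^(9*t^2/2) - 6192*t*e^(9*t^2/2) + 1363*e^(9*t^2/2))*e^(-4*t)
d^5M/dt^5 = (59049*t^5*e^(9*t^2/2) - 131220*t^4*e^(9*t^2/2) + 182250*t^3*e^(9*t^2/2) - 139320*t^2*e^(9*t^2/2) + 61335*t*e^(9*t^2/2) - 11644*e^(9*t^2/2))*e^(-4*t)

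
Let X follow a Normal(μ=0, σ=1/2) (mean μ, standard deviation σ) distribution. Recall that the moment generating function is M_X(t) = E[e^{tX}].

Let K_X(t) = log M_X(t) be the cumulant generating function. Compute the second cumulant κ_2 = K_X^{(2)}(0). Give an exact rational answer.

κ_2 = D^2[K](0) = 1/4

M_X(t) = e^(t^2/8)
K_X(t) = log M_X(t) = t^2/8
D^2[K](t) = 1/4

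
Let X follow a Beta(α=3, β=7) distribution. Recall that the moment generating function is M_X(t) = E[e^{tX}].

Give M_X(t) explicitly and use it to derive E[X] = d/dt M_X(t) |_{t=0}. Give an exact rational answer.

M_X(t) = ₁F₁(3; 10; t)
M′(t) = 3*₁F₁(4; 11; t)/10

E[X] = M′(0) = 3/10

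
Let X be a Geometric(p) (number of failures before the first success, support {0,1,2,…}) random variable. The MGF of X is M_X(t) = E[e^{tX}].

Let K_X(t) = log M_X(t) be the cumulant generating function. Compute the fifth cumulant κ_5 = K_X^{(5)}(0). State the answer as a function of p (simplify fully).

κ_5 = K^(5)(0) = (p^4 - 15*p^3 + 50*p^2 - 60*p + 24)/p^5

M_X(t) = p/(-(1 - p)*e^(t) + 1)
K_X(t) = log M_X(t) = log(p) - log(-(1 - p)*e^(t) + 1)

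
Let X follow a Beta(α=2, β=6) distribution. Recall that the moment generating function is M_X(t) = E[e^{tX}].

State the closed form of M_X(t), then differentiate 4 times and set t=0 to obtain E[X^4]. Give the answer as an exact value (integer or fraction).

M_X(t) = ₁F₁(2; 8; t)
M′(t) = ₁F₁(3; 9; t)/4
M′′(t) = ₁F₁(4; 10; t)/12
M′′′(t) = ₁F₁(5; 11; t)/30
M′′′′(t) = ₁F₁(6; 12; t)/66

E[X^4] = M′′′′(0) = 1/66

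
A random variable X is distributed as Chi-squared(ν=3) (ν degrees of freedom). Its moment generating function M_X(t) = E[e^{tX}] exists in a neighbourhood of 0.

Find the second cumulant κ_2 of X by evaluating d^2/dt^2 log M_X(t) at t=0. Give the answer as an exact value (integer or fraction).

κ_2 = K^(2)(0) = 6

M_X(t) = (1 - 2*t)^(-3/2)
K_X(t) = log M_X(t) = -3*log(1 - 2*t)/2
K^(2)(t) = 6/(4*t^2 - 4*t + 1)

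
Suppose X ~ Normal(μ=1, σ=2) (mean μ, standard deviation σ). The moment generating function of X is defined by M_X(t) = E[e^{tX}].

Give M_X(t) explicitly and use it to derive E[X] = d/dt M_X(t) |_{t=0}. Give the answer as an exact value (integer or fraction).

M_X(t) = e^(2*t^2 + t)
D[M](t) = 4*t*e^(t)*e^(2*t^2) + e^(t)*e^(2*t^2)

E[X] = D[M](0) = 1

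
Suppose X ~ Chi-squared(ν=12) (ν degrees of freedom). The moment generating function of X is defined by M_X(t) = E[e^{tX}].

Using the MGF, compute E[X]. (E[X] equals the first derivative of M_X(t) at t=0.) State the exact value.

M_X(t) = (1 - 2*t)^(-6)
D[M](t) = -12/(128*t^7 - 448*t^6 + 672*t^5 - 560*t^4 + 280*t^3 - 84*t^2 + 14*t - 1)

E[X] = D[M](0) = 12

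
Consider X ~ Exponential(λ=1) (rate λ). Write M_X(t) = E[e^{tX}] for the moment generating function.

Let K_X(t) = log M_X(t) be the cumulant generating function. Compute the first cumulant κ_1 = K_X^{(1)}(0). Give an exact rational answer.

M_X(t) = 1/(1 - t)
K_X(t) = log M_X(t) = -log(1 - t)
K′(t) = -1/(t - 1)

κ_1 = K′(0) = 1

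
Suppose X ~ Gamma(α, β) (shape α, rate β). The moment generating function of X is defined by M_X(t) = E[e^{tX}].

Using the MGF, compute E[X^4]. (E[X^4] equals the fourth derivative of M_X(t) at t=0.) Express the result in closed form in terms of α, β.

M_X(t) = (β/(β - t))^α
M^(4)(t) = (α^4*β^α*(1/(β - t))^α + 6*α^3*β^α*(1/(β - t))^α + 11*α^2*β^α*(1/(β - t))^α + 6*α*β^α*(1/(β - t))^α)/(β^4 - 4*β^3*t + 6*β^2*t^2 - 4*β*t^3 + t^4)

E[X^4] = M^(4)(0) = α*(α^3 + 6*α^2 + 11*α + 6)/β^4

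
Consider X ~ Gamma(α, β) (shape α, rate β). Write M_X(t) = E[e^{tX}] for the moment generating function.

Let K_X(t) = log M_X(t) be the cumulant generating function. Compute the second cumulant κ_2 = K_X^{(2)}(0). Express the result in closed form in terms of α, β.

κ_2 = D^2[K](0) = α/β^2

M_X(t) = (β/(β - t))^α
K_X(t) = log M_X(t) = α*(log(β) - log(β - t))
D^2[K](t) = α/(β^2 - 2*β*t + t^2)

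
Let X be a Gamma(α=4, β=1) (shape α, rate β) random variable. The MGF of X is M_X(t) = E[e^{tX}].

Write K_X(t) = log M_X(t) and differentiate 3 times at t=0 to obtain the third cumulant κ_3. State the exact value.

M_X(t) = (1 - t)^(-4)
K_X(t) = log M_X(t) = -4*log(1 - t)
K′(t) = -4/(t - 1)
K′′(t) = 4/(t^2 - 2*t + 1)
K′′′(t) = -8/(t^3 - 3*t^2 + 3*t - 1)

κ_3 = K′′′(0) = 8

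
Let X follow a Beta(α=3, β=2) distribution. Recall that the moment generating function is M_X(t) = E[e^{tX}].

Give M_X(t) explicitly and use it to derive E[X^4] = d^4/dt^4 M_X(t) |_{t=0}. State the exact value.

M_X(t) = ₁F₁(3; 5; t)
M^(4)(t) = 3*₁F₁(7; 9; t)/14

E[X^4] = M^(4)(0) = 3/14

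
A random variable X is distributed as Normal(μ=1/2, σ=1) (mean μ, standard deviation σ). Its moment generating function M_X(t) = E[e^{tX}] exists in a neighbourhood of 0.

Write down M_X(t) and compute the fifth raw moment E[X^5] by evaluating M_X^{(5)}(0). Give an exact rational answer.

E[X^5] = M^(5)(0) = 281/32

M_X(t) = e^(t^2/2 + t/2)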